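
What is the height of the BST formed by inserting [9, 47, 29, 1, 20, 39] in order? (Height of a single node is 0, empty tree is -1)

Insertion order: [9, 47, 29, 1, 20, 39]
Tree (level-order array): [9, 1, 47, None, None, 29, None, 20, 39]
Compute height bottom-up (empty subtree = -1):
  height(1) = 1 + max(-1, -1) = 0
  height(20) = 1 + max(-1, -1) = 0
  height(39) = 1 + max(-1, -1) = 0
  height(29) = 1 + max(0, 0) = 1
  height(47) = 1 + max(1, -1) = 2
  height(9) = 1 + max(0, 2) = 3
Height = 3


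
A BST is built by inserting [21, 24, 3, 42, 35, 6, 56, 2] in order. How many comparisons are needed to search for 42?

Search path for 42: 21 -> 24 -> 42
Found: True
Comparisons: 3


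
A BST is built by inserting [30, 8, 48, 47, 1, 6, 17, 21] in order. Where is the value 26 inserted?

Starting tree (level order): [30, 8, 48, 1, 17, 47, None, None, 6, None, 21]
Insertion path: 30 -> 8 -> 17 -> 21
Result: insert 26 as right child of 21
Final tree (level order): [30, 8, 48, 1, 17, 47, None, None, 6, None, 21, None, None, None, None, None, 26]


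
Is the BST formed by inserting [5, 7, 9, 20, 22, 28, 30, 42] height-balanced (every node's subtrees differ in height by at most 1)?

Tree (level-order array): [5, None, 7, None, 9, None, 20, None, 22, None, 28, None, 30, None, 42]
Definition: a tree is height-balanced if, at every node, |h(left) - h(right)| <= 1 (empty subtree has height -1).
Bottom-up per-node check:
  node 42: h_left=-1, h_right=-1, diff=0 [OK], height=0
  node 30: h_left=-1, h_right=0, diff=1 [OK], height=1
  node 28: h_left=-1, h_right=1, diff=2 [FAIL (|-1-1|=2 > 1)], height=2
  node 22: h_left=-1, h_right=2, diff=3 [FAIL (|-1-2|=3 > 1)], height=3
  node 20: h_left=-1, h_right=3, diff=4 [FAIL (|-1-3|=4 > 1)], height=4
  node 9: h_left=-1, h_right=4, diff=5 [FAIL (|-1-4|=5 > 1)], height=5
  node 7: h_left=-1, h_right=5, diff=6 [FAIL (|-1-5|=6 > 1)], height=6
  node 5: h_left=-1, h_right=6, diff=7 [FAIL (|-1-6|=7 > 1)], height=7
Node 28 violates the condition: |-1 - 1| = 2 > 1.
Result: Not balanced


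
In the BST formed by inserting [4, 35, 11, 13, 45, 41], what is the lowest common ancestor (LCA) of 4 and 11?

Tree insertion order: [4, 35, 11, 13, 45, 41]
Tree (level-order array): [4, None, 35, 11, 45, None, 13, 41]
In a BST, the LCA of p=4, q=11 is the first node v on the
root-to-leaf path with p <= v <= q (go left if both < v, right if both > v).
Walk from root:
  at 4: 4 <= 4 <= 11, this is the LCA
LCA = 4


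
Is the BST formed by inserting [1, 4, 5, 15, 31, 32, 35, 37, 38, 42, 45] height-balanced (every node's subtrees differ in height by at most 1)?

Tree (level-order array): [1, None, 4, None, 5, None, 15, None, 31, None, 32, None, 35, None, 37, None, 38, None, 42, None, 45]
Definition: a tree is height-balanced if, at every node, |h(left) - h(right)| <= 1 (empty subtree has height -1).
Bottom-up per-node check:
  node 45: h_left=-1, h_right=-1, diff=0 [OK], height=0
  node 42: h_left=-1, h_right=0, diff=1 [OK], height=1
  node 38: h_left=-1, h_right=1, diff=2 [FAIL (|-1-1|=2 > 1)], height=2
  node 37: h_left=-1, h_right=2, diff=3 [FAIL (|-1-2|=3 > 1)], height=3
  node 35: h_left=-1, h_right=3, diff=4 [FAIL (|-1-3|=4 > 1)], height=4
  node 32: h_left=-1, h_right=4, diff=5 [FAIL (|-1-4|=5 > 1)], height=5
  node 31: h_left=-1, h_right=5, diff=6 [FAIL (|-1-5|=6 > 1)], height=6
  node 15: h_left=-1, h_right=6, diff=7 [FAIL (|-1-6|=7 > 1)], height=7
  node 5: h_left=-1, h_right=7, diff=8 [FAIL (|-1-7|=8 > 1)], height=8
  node 4: h_left=-1, h_right=8, diff=9 [FAIL (|-1-8|=9 > 1)], height=9
  node 1: h_left=-1, h_right=9, diff=10 [FAIL (|-1-9|=10 > 1)], height=10
Node 38 violates the condition: |-1 - 1| = 2 > 1.
Result: Not balanced


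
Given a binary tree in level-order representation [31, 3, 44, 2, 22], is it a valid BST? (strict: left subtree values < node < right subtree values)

Level-order array: [31, 3, 44, 2, 22]
Validate using subtree bounds (lo, hi): at each node, require lo < value < hi,
then recurse left with hi=value and right with lo=value.
Preorder trace (stopping at first violation):
  at node 31 with bounds (-inf, +inf): OK
  at node 3 with bounds (-inf, 31): OK
  at node 2 with bounds (-inf, 3): OK
  at node 22 with bounds (3, 31): OK
  at node 44 with bounds (31, +inf): OK
No violation found at any node.
Result: Valid BST


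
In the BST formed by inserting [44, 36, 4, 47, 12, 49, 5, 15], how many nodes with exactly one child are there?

Tree built from: [44, 36, 4, 47, 12, 49, 5, 15]
Tree (level-order array): [44, 36, 47, 4, None, None, 49, None, 12, None, None, 5, 15]
Rule: These are nodes with exactly 1 non-null child.
Per-node child counts:
  node 44: 2 child(ren)
  node 36: 1 child(ren)
  node 4: 1 child(ren)
  node 12: 2 child(ren)
  node 5: 0 child(ren)
  node 15: 0 child(ren)
  node 47: 1 child(ren)
  node 49: 0 child(ren)
Matching nodes: [36, 4, 47]
Count of nodes with exactly one child: 3


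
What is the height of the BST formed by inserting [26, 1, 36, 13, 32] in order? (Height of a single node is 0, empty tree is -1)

Insertion order: [26, 1, 36, 13, 32]
Tree (level-order array): [26, 1, 36, None, 13, 32]
Compute height bottom-up (empty subtree = -1):
  height(13) = 1 + max(-1, -1) = 0
  height(1) = 1 + max(-1, 0) = 1
  height(32) = 1 + max(-1, -1) = 0
  height(36) = 1 + max(0, -1) = 1
  height(26) = 1 + max(1, 1) = 2
Height = 2


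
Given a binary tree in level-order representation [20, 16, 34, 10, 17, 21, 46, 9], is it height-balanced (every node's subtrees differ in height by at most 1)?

Tree (level-order array): [20, 16, 34, 10, 17, 21, 46, 9]
Definition: a tree is height-balanced if, at every node, |h(left) - h(right)| <= 1 (empty subtree has height -1).
Bottom-up per-node check:
  node 9: h_left=-1, h_right=-1, diff=0 [OK], height=0
  node 10: h_left=0, h_right=-1, diff=1 [OK], height=1
  node 17: h_left=-1, h_right=-1, diff=0 [OK], height=0
  node 16: h_left=1, h_right=0, diff=1 [OK], height=2
  node 21: h_left=-1, h_right=-1, diff=0 [OK], height=0
  node 46: h_left=-1, h_right=-1, diff=0 [OK], height=0
  node 34: h_left=0, h_right=0, diff=0 [OK], height=1
  node 20: h_left=2, h_right=1, diff=1 [OK], height=3
All nodes satisfy the balance condition.
Result: Balanced


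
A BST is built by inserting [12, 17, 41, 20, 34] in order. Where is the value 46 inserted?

Starting tree (level order): [12, None, 17, None, 41, 20, None, None, 34]
Insertion path: 12 -> 17 -> 41
Result: insert 46 as right child of 41
Final tree (level order): [12, None, 17, None, 41, 20, 46, None, 34]


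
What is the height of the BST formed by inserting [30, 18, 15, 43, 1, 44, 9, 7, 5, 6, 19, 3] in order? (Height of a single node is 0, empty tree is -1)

Insertion order: [30, 18, 15, 43, 1, 44, 9, 7, 5, 6, 19, 3]
Tree (level-order array): [30, 18, 43, 15, 19, None, 44, 1, None, None, None, None, None, None, 9, 7, None, 5, None, 3, 6]
Compute height bottom-up (empty subtree = -1):
  height(3) = 1 + max(-1, -1) = 0
  height(6) = 1 + max(-1, -1) = 0
  height(5) = 1 + max(0, 0) = 1
  height(7) = 1 + max(1, -1) = 2
  height(9) = 1 + max(2, -1) = 3
  height(1) = 1 + max(-1, 3) = 4
  height(15) = 1 + max(4, -1) = 5
  height(19) = 1 + max(-1, -1) = 0
  height(18) = 1 + max(5, 0) = 6
  height(44) = 1 + max(-1, -1) = 0
  height(43) = 1 + max(-1, 0) = 1
  height(30) = 1 + max(6, 1) = 7
Height = 7


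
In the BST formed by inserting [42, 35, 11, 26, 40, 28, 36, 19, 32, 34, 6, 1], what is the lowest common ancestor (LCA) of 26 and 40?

Tree insertion order: [42, 35, 11, 26, 40, 28, 36, 19, 32, 34, 6, 1]
Tree (level-order array): [42, 35, None, 11, 40, 6, 26, 36, None, 1, None, 19, 28, None, None, None, None, None, None, None, 32, None, 34]
In a BST, the LCA of p=26, q=40 is the first node v on the
root-to-leaf path with p <= v <= q (go left if both < v, right if both > v).
Walk from root:
  at 42: both 26 and 40 < 42, go left
  at 35: 26 <= 35 <= 40, this is the LCA
LCA = 35


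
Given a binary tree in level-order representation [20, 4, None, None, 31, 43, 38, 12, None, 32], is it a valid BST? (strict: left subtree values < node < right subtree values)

Level-order array: [20, 4, None, None, 31, 43, 38, 12, None, 32]
Validate using subtree bounds (lo, hi): at each node, require lo < value < hi,
then recurse left with hi=value and right with lo=value.
Preorder trace (stopping at first violation):
  at node 20 with bounds (-inf, +inf): OK
  at node 4 with bounds (-inf, 20): OK
  at node 31 with bounds (4, 20): VIOLATION
Node 31 violates its bound: not (4 < 31 < 20).
Result: Not a valid BST


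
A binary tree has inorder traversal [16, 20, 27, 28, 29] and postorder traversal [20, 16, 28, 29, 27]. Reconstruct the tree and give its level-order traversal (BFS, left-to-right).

Inorder:   [16, 20, 27, 28, 29]
Postorder: [20, 16, 28, 29, 27]
Algorithm: postorder visits root last, so walk postorder right-to-left;
each value is the root of the current inorder slice — split it at that
value, recurse on the right subtree first, then the left.
Recursive splits:
  root=27; inorder splits into left=[16, 20], right=[28, 29]
  root=29; inorder splits into left=[28], right=[]
  root=28; inorder splits into left=[], right=[]
  root=16; inorder splits into left=[], right=[20]
  root=20; inorder splits into left=[], right=[]
Reconstructed level-order: [27, 16, 29, 20, 28]


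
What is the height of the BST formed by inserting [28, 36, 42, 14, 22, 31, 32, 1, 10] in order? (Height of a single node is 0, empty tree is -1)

Insertion order: [28, 36, 42, 14, 22, 31, 32, 1, 10]
Tree (level-order array): [28, 14, 36, 1, 22, 31, 42, None, 10, None, None, None, 32]
Compute height bottom-up (empty subtree = -1):
  height(10) = 1 + max(-1, -1) = 0
  height(1) = 1 + max(-1, 0) = 1
  height(22) = 1 + max(-1, -1) = 0
  height(14) = 1 + max(1, 0) = 2
  height(32) = 1 + max(-1, -1) = 0
  height(31) = 1 + max(-1, 0) = 1
  height(42) = 1 + max(-1, -1) = 0
  height(36) = 1 + max(1, 0) = 2
  height(28) = 1 + max(2, 2) = 3
Height = 3


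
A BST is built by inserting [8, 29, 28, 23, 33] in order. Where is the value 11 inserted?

Starting tree (level order): [8, None, 29, 28, 33, 23]
Insertion path: 8 -> 29 -> 28 -> 23
Result: insert 11 as left child of 23
Final tree (level order): [8, None, 29, 28, 33, 23, None, None, None, 11]


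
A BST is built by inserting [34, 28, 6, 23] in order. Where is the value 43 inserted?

Starting tree (level order): [34, 28, None, 6, None, None, 23]
Insertion path: 34
Result: insert 43 as right child of 34
Final tree (level order): [34, 28, 43, 6, None, None, None, None, 23]


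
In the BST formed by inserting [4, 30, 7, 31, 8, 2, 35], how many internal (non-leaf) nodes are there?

Tree built from: [4, 30, 7, 31, 8, 2, 35]
Tree (level-order array): [4, 2, 30, None, None, 7, 31, None, 8, None, 35]
Rule: An internal node has at least one child.
Per-node child counts:
  node 4: 2 child(ren)
  node 2: 0 child(ren)
  node 30: 2 child(ren)
  node 7: 1 child(ren)
  node 8: 0 child(ren)
  node 31: 1 child(ren)
  node 35: 0 child(ren)
Matching nodes: [4, 30, 7, 31]
Count of internal (non-leaf) nodes: 4


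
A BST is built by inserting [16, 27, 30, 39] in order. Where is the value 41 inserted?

Starting tree (level order): [16, None, 27, None, 30, None, 39]
Insertion path: 16 -> 27 -> 30 -> 39
Result: insert 41 as right child of 39
Final tree (level order): [16, None, 27, None, 30, None, 39, None, 41]


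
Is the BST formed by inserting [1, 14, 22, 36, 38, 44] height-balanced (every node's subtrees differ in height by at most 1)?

Tree (level-order array): [1, None, 14, None, 22, None, 36, None, 38, None, 44]
Definition: a tree is height-balanced if, at every node, |h(left) - h(right)| <= 1 (empty subtree has height -1).
Bottom-up per-node check:
  node 44: h_left=-1, h_right=-1, diff=0 [OK], height=0
  node 38: h_left=-1, h_right=0, diff=1 [OK], height=1
  node 36: h_left=-1, h_right=1, diff=2 [FAIL (|-1-1|=2 > 1)], height=2
  node 22: h_left=-1, h_right=2, diff=3 [FAIL (|-1-2|=3 > 1)], height=3
  node 14: h_left=-1, h_right=3, diff=4 [FAIL (|-1-3|=4 > 1)], height=4
  node 1: h_left=-1, h_right=4, diff=5 [FAIL (|-1-4|=5 > 1)], height=5
Node 36 violates the condition: |-1 - 1| = 2 > 1.
Result: Not balanced


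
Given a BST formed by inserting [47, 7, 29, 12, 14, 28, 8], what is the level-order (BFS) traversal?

Tree insertion order: [47, 7, 29, 12, 14, 28, 8]
Tree (level-order array): [47, 7, None, None, 29, 12, None, 8, 14, None, None, None, 28]
BFS from the root, enqueuing left then right child of each popped node:
  queue [47] -> pop 47, enqueue [7], visited so far: [47]
  queue [7] -> pop 7, enqueue [29], visited so far: [47, 7]
  queue [29] -> pop 29, enqueue [12], visited so far: [47, 7, 29]
  queue [12] -> pop 12, enqueue [8, 14], visited so far: [47, 7, 29, 12]
  queue [8, 14] -> pop 8, enqueue [none], visited so far: [47, 7, 29, 12, 8]
  queue [14] -> pop 14, enqueue [28], visited so far: [47, 7, 29, 12, 8, 14]
  queue [28] -> pop 28, enqueue [none], visited so far: [47, 7, 29, 12, 8, 14, 28]
Result: [47, 7, 29, 12, 8, 14, 28]


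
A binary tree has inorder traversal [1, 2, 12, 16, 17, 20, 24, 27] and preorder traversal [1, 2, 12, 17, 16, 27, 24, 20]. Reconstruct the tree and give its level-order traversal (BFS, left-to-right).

Inorder:  [1, 2, 12, 16, 17, 20, 24, 27]
Preorder: [1, 2, 12, 17, 16, 27, 24, 20]
Algorithm: preorder visits root first, so consume preorder in order;
for each root, split the current inorder slice at that value into
left-subtree inorder and right-subtree inorder, then recurse.
Recursive splits:
  root=1; inorder splits into left=[], right=[2, 12, 16, 17, 20, 24, 27]
  root=2; inorder splits into left=[], right=[12, 16, 17, 20, 24, 27]
  root=12; inorder splits into left=[], right=[16, 17, 20, 24, 27]
  root=17; inorder splits into left=[16], right=[20, 24, 27]
  root=16; inorder splits into left=[], right=[]
  root=27; inorder splits into left=[20, 24], right=[]
  root=24; inorder splits into left=[20], right=[]
  root=20; inorder splits into left=[], right=[]
Reconstructed level-order: [1, 2, 12, 17, 16, 27, 24, 20]


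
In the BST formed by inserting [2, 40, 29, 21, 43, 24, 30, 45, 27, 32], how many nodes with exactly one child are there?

Tree built from: [2, 40, 29, 21, 43, 24, 30, 45, 27, 32]
Tree (level-order array): [2, None, 40, 29, 43, 21, 30, None, 45, None, 24, None, 32, None, None, None, 27]
Rule: These are nodes with exactly 1 non-null child.
Per-node child counts:
  node 2: 1 child(ren)
  node 40: 2 child(ren)
  node 29: 2 child(ren)
  node 21: 1 child(ren)
  node 24: 1 child(ren)
  node 27: 0 child(ren)
  node 30: 1 child(ren)
  node 32: 0 child(ren)
  node 43: 1 child(ren)
  node 45: 0 child(ren)
Matching nodes: [2, 21, 24, 30, 43]
Count of nodes with exactly one child: 5


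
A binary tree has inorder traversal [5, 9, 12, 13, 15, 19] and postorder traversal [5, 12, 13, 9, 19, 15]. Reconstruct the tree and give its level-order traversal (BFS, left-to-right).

Inorder:   [5, 9, 12, 13, 15, 19]
Postorder: [5, 12, 13, 9, 19, 15]
Algorithm: postorder visits root last, so walk postorder right-to-left;
each value is the root of the current inorder slice — split it at that
value, recurse on the right subtree first, then the left.
Recursive splits:
  root=15; inorder splits into left=[5, 9, 12, 13], right=[19]
  root=19; inorder splits into left=[], right=[]
  root=9; inorder splits into left=[5], right=[12, 13]
  root=13; inorder splits into left=[12], right=[]
  root=12; inorder splits into left=[], right=[]
  root=5; inorder splits into left=[], right=[]
Reconstructed level-order: [15, 9, 19, 5, 13, 12]


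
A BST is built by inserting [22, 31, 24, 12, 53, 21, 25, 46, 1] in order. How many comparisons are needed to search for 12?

Search path for 12: 22 -> 12
Found: True
Comparisons: 2


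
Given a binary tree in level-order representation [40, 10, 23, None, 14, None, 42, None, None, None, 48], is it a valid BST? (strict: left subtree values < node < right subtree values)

Level-order array: [40, 10, 23, None, 14, None, 42, None, None, None, 48]
Validate using subtree bounds (lo, hi): at each node, require lo < value < hi,
then recurse left with hi=value and right with lo=value.
Preorder trace (stopping at first violation):
  at node 40 with bounds (-inf, +inf): OK
  at node 10 with bounds (-inf, 40): OK
  at node 14 with bounds (10, 40): OK
  at node 23 with bounds (40, +inf): VIOLATION
Node 23 violates its bound: not (40 < 23 < +inf).
Result: Not a valid BST


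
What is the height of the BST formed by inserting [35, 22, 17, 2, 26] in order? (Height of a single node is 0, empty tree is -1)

Insertion order: [35, 22, 17, 2, 26]
Tree (level-order array): [35, 22, None, 17, 26, 2]
Compute height bottom-up (empty subtree = -1):
  height(2) = 1 + max(-1, -1) = 0
  height(17) = 1 + max(0, -1) = 1
  height(26) = 1 + max(-1, -1) = 0
  height(22) = 1 + max(1, 0) = 2
  height(35) = 1 + max(2, -1) = 3
Height = 3


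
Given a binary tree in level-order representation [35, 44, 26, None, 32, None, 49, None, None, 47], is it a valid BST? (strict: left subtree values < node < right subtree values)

Level-order array: [35, 44, 26, None, 32, None, 49, None, None, 47]
Validate using subtree bounds (lo, hi): at each node, require lo < value < hi,
then recurse left with hi=value and right with lo=value.
Preorder trace (stopping at first violation):
  at node 35 with bounds (-inf, +inf): OK
  at node 44 with bounds (-inf, 35): VIOLATION
Node 44 violates its bound: not (-inf < 44 < 35).
Result: Not a valid BST


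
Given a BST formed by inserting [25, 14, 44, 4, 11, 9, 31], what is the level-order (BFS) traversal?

Tree insertion order: [25, 14, 44, 4, 11, 9, 31]
Tree (level-order array): [25, 14, 44, 4, None, 31, None, None, 11, None, None, 9]
BFS from the root, enqueuing left then right child of each popped node:
  queue [25] -> pop 25, enqueue [14, 44], visited so far: [25]
  queue [14, 44] -> pop 14, enqueue [4], visited so far: [25, 14]
  queue [44, 4] -> pop 44, enqueue [31], visited so far: [25, 14, 44]
  queue [4, 31] -> pop 4, enqueue [11], visited so far: [25, 14, 44, 4]
  queue [31, 11] -> pop 31, enqueue [none], visited so far: [25, 14, 44, 4, 31]
  queue [11] -> pop 11, enqueue [9], visited so far: [25, 14, 44, 4, 31, 11]
  queue [9] -> pop 9, enqueue [none], visited so far: [25, 14, 44, 4, 31, 11, 9]
Result: [25, 14, 44, 4, 31, 11, 9]


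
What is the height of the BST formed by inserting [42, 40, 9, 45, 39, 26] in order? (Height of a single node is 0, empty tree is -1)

Insertion order: [42, 40, 9, 45, 39, 26]
Tree (level-order array): [42, 40, 45, 9, None, None, None, None, 39, 26]
Compute height bottom-up (empty subtree = -1):
  height(26) = 1 + max(-1, -1) = 0
  height(39) = 1 + max(0, -1) = 1
  height(9) = 1 + max(-1, 1) = 2
  height(40) = 1 + max(2, -1) = 3
  height(45) = 1 + max(-1, -1) = 0
  height(42) = 1 + max(3, 0) = 4
Height = 4


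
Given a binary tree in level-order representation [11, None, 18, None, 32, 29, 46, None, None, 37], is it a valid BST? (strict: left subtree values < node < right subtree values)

Level-order array: [11, None, 18, None, 32, 29, 46, None, None, 37]
Validate using subtree bounds (lo, hi): at each node, require lo < value < hi,
then recurse left with hi=value and right with lo=value.
Preorder trace (stopping at first violation):
  at node 11 with bounds (-inf, +inf): OK
  at node 18 with bounds (11, +inf): OK
  at node 32 with bounds (18, +inf): OK
  at node 29 with bounds (18, 32): OK
  at node 46 with bounds (32, +inf): OK
  at node 37 with bounds (32, 46): OK
No violation found at any node.
Result: Valid BST


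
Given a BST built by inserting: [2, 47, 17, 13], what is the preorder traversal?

Tree insertion order: [2, 47, 17, 13]
Tree (level-order array): [2, None, 47, 17, None, 13]
Preorder traversal: [2, 47, 17, 13]


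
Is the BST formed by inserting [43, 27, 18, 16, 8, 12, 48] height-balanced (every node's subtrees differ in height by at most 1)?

Tree (level-order array): [43, 27, 48, 18, None, None, None, 16, None, 8, None, None, 12]
Definition: a tree is height-balanced if, at every node, |h(left) - h(right)| <= 1 (empty subtree has height -1).
Bottom-up per-node check:
  node 12: h_left=-1, h_right=-1, diff=0 [OK], height=0
  node 8: h_left=-1, h_right=0, diff=1 [OK], height=1
  node 16: h_left=1, h_right=-1, diff=2 [FAIL (|1--1|=2 > 1)], height=2
  node 18: h_left=2, h_right=-1, diff=3 [FAIL (|2--1|=3 > 1)], height=3
  node 27: h_left=3, h_right=-1, diff=4 [FAIL (|3--1|=4 > 1)], height=4
  node 48: h_left=-1, h_right=-1, diff=0 [OK], height=0
  node 43: h_left=4, h_right=0, diff=4 [FAIL (|4-0|=4 > 1)], height=5
Node 16 violates the condition: |1 - -1| = 2 > 1.
Result: Not balanced


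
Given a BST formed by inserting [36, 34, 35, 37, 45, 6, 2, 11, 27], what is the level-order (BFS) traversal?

Tree insertion order: [36, 34, 35, 37, 45, 6, 2, 11, 27]
Tree (level-order array): [36, 34, 37, 6, 35, None, 45, 2, 11, None, None, None, None, None, None, None, 27]
BFS from the root, enqueuing left then right child of each popped node:
  queue [36] -> pop 36, enqueue [34, 37], visited so far: [36]
  queue [34, 37] -> pop 34, enqueue [6, 35], visited so far: [36, 34]
  queue [37, 6, 35] -> pop 37, enqueue [45], visited so far: [36, 34, 37]
  queue [6, 35, 45] -> pop 6, enqueue [2, 11], visited so far: [36, 34, 37, 6]
  queue [35, 45, 2, 11] -> pop 35, enqueue [none], visited so far: [36, 34, 37, 6, 35]
  queue [45, 2, 11] -> pop 45, enqueue [none], visited so far: [36, 34, 37, 6, 35, 45]
  queue [2, 11] -> pop 2, enqueue [none], visited so far: [36, 34, 37, 6, 35, 45, 2]
  queue [11] -> pop 11, enqueue [27], visited so far: [36, 34, 37, 6, 35, 45, 2, 11]
  queue [27] -> pop 27, enqueue [none], visited so far: [36, 34, 37, 6, 35, 45, 2, 11, 27]
Result: [36, 34, 37, 6, 35, 45, 2, 11, 27]


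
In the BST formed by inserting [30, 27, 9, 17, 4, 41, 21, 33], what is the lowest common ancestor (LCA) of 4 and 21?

Tree insertion order: [30, 27, 9, 17, 4, 41, 21, 33]
Tree (level-order array): [30, 27, 41, 9, None, 33, None, 4, 17, None, None, None, None, None, 21]
In a BST, the LCA of p=4, q=21 is the first node v on the
root-to-leaf path with p <= v <= q (go left if both < v, right if both > v).
Walk from root:
  at 30: both 4 and 21 < 30, go left
  at 27: both 4 and 21 < 27, go left
  at 9: 4 <= 9 <= 21, this is the LCA
LCA = 9


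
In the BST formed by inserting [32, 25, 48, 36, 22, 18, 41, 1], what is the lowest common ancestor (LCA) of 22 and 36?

Tree insertion order: [32, 25, 48, 36, 22, 18, 41, 1]
Tree (level-order array): [32, 25, 48, 22, None, 36, None, 18, None, None, 41, 1]
In a BST, the LCA of p=22, q=36 is the first node v on the
root-to-leaf path with p <= v <= q (go left if both < v, right if both > v).
Walk from root:
  at 32: 22 <= 32 <= 36, this is the LCA
LCA = 32


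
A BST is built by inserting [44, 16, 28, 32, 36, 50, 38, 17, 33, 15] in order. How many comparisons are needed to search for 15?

Search path for 15: 44 -> 16 -> 15
Found: True
Comparisons: 3


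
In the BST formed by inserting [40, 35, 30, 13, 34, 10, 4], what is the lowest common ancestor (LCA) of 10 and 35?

Tree insertion order: [40, 35, 30, 13, 34, 10, 4]
Tree (level-order array): [40, 35, None, 30, None, 13, 34, 10, None, None, None, 4]
In a BST, the LCA of p=10, q=35 is the first node v on the
root-to-leaf path with p <= v <= q (go left if both < v, right if both > v).
Walk from root:
  at 40: both 10 and 35 < 40, go left
  at 35: 10 <= 35 <= 35, this is the LCA
LCA = 35


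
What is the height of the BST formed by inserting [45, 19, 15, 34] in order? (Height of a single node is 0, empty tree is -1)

Insertion order: [45, 19, 15, 34]
Tree (level-order array): [45, 19, None, 15, 34]
Compute height bottom-up (empty subtree = -1):
  height(15) = 1 + max(-1, -1) = 0
  height(34) = 1 + max(-1, -1) = 0
  height(19) = 1 + max(0, 0) = 1
  height(45) = 1 + max(1, -1) = 2
Height = 2


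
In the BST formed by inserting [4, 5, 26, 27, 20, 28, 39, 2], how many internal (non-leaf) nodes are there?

Tree built from: [4, 5, 26, 27, 20, 28, 39, 2]
Tree (level-order array): [4, 2, 5, None, None, None, 26, 20, 27, None, None, None, 28, None, 39]
Rule: An internal node has at least one child.
Per-node child counts:
  node 4: 2 child(ren)
  node 2: 0 child(ren)
  node 5: 1 child(ren)
  node 26: 2 child(ren)
  node 20: 0 child(ren)
  node 27: 1 child(ren)
  node 28: 1 child(ren)
  node 39: 0 child(ren)
Matching nodes: [4, 5, 26, 27, 28]
Count of internal (non-leaf) nodes: 5


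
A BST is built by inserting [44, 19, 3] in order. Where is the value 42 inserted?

Starting tree (level order): [44, 19, None, 3]
Insertion path: 44 -> 19
Result: insert 42 as right child of 19
Final tree (level order): [44, 19, None, 3, 42]


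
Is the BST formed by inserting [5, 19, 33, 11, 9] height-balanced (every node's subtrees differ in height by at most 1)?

Tree (level-order array): [5, None, 19, 11, 33, 9]
Definition: a tree is height-balanced if, at every node, |h(left) - h(right)| <= 1 (empty subtree has height -1).
Bottom-up per-node check:
  node 9: h_left=-1, h_right=-1, diff=0 [OK], height=0
  node 11: h_left=0, h_right=-1, diff=1 [OK], height=1
  node 33: h_left=-1, h_right=-1, diff=0 [OK], height=0
  node 19: h_left=1, h_right=0, diff=1 [OK], height=2
  node 5: h_left=-1, h_right=2, diff=3 [FAIL (|-1-2|=3 > 1)], height=3
Node 5 violates the condition: |-1 - 2| = 3 > 1.
Result: Not balanced


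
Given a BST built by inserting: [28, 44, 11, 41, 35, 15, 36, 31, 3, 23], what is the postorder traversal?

Tree insertion order: [28, 44, 11, 41, 35, 15, 36, 31, 3, 23]
Tree (level-order array): [28, 11, 44, 3, 15, 41, None, None, None, None, 23, 35, None, None, None, 31, 36]
Postorder traversal: [3, 23, 15, 11, 31, 36, 35, 41, 44, 28]


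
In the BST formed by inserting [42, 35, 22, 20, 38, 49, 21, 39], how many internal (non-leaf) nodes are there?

Tree built from: [42, 35, 22, 20, 38, 49, 21, 39]
Tree (level-order array): [42, 35, 49, 22, 38, None, None, 20, None, None, 39, None, 21]
Rule: An internal node has at least one child.
Per-node child counts:
  node 42: 2 child(ren)
  node 35: 2 child(ren)
  node 22: 1 child(ren)
  node 20: 1 child(ren)
  node 21: 0 child(ren)
  node 38: 1 child(ren)
  node 39: 0 child(ren)
  node 49: 0 child(ren)
Matching nodes: [42, 35, 22, 20, 38]
Count of internal (non-leaf) nodes: 5


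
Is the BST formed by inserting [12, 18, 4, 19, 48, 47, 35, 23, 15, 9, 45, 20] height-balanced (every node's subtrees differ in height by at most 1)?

Tree (level-order array): [12, 4, 18, None, 9, 15, 19, None, None, None, None, None, 48, 47, None, 35, None, 23, 45, 20]
Definition: a tree is height-balanced if, at every node, |h(left) - h(right)| <= 1 (empty subtree has height -1).
Bottom-up per-node check:
  node 9: h_left=-1, h_right=-1, diff=0 [OK], height=0
  node 4: h_left=-1, h_right=0, diff=1 [OK], height=1
  node 15: h_left=-1, h_right=-1, diff=0 [OK], height=0
  node 20: h_left=-1, h_right=-1, diff=0 [OK], height=0
  node 23: h_left=0, h_right=-1, diff=1 [OK], height=1
  node 45: h_left=-1, h_right=-1, diff=0 [OK], height=0
  node 35: h_left=1, h_right=0, diff=1 [OK], height=2
  node 47: h_left=2, h_right=-1, diff=3 [FAIL (|2--1|=3 > 1)], height=3
  node 48: h_left=3, h_right=-1, diff=4 [FAIL (|3--1|=4 > 1)], height=4
  node 19: h_left=-1, h_right=4, diff=5 [FAIL (|-1-4|=5 > 1)], height=5
  node 18: h_left=0, h_right=5, diff=5 [FAIL (|0-5|=5 > 1)], height=6
  node 12: h_left=1, h_right=6, diff=5 [FAIL (|1-6|=5 > 1)], height=7
Node 47 violates the condition: |2 - -1| = 3 > 1.
Result: Not balanced


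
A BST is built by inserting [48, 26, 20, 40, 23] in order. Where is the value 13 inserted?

Starting tree (level order): [48, 26, None, 20, 40, None, 23]
Insertion path: 48 -> 26 -> 20
Result: insert 13 as left child of 20
Final tree (level order): [48, 26, None, 20, 40, 13, 23]


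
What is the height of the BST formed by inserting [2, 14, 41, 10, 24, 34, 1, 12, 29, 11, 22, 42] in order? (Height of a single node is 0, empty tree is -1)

Insertion order: [2, 14, 41, 10, 24, 34, 1, 12, 29, 11, 22, 42]
Tree (level-order array): [2, 1, 14, None, None, 10, 41, None, 12, 24, 42, 11, None, 22, 34, None, None, None, None, None, None, 29]
Compute height bottom-up (empty subtree = -1):
  height(1) = 1 + max(-1, -1) = 0
  height(11) = 1 + max(-1, -1) = 0
  height(12) = 1 + max(0, -1) = 1
  height(10) = 1 + max(-1, 1) = 2
  height(22) = 1 + max(-1, -1) = 0
  height(29) = 1 + max(-1, -1) = 0
  height(34) = 1 + max(0, -1) = 1
  height(24) = 1 + max(0, 1) = 2
  height(42) = 1 + max(-1, -1) = 0
  height(41) = 1 + max(2, 0) = 3
  height(14) = 1 + max(2, 3) = 4
  height(2) = 1 + max(0, 4) = 5
Height = 5


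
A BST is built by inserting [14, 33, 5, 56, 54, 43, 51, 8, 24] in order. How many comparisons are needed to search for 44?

Search path for 44: 14 -> 33 -> 56 -> 54 -> 43 -> 51
Found: False
Comparisons: 6


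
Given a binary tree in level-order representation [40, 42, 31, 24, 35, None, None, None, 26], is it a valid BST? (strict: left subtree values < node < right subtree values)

Level-order array: [40, 42, 31, 24, 35, None, None, None, 26]
Validate using subtree bounds (lo, hi): at each node, require lo < value < hi,
then recurse left with hi=value and right with lo=value.
Preorder trace (stopping at first violation):
  at node 40 with bounds (-inf, +inf): OK
  at node 42 with bounds (-inf, 40): VIOLATION
Node 42 violates its bound: not (-inf < 42 < 40).
Result: Not a valid BST


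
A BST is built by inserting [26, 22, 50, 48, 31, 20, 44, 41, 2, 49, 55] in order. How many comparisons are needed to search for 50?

Search path for 50: 26 -> 50
Found: True
Comparisons: 2


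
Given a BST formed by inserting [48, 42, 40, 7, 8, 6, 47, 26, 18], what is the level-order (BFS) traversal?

Tree insertion order: [48, 42, 40, 7, 8, 6, 47, 26, 18]
Tree (level-order array): [48, 42, None, 40, 47, 7, None, None, None, 6, 8, None, None, None, 26, 18]
BFS from the root, enqueuing left then right child of each popped node:
  queue [48] -> pop 48, enqueue [42], visited so far: [48]
  queue [42] -> pop 42, enqueue [40, 47], visited so far: [48, 42]
  queue [40, 47] -> pop 40, enqueue [7], visited so far: [48, 42, 40]
  queue [47, 7] -> pop 47, enqueue [none], visited so far: [48, 42, 40, 47]
  queue [7] -> pop 7, enqueue [6, 8], visited so far: [48, 42, 40, 47, 7]
  queue [6, 8] -> pop 6, enqueue [none], visited so far: [48, 42, 40, 47, 7, 6]
  queue [8] -> pop 8, enqueue [26], visited so far: [48, 42, 40, 47, 7, 6, 8]
  queue [26] -> pop 26, enqueue [18], visited so far: [48, 42, 40, 47, 7, 6, 8, 26]
  queue [18] -> pop 18, enqueue [none], visited so far: [48, 42, 40, 47, 7, 6, 8, 26, 18]
Result: [48, 42, 40, 47, 7, 6, 8, 26, 18]


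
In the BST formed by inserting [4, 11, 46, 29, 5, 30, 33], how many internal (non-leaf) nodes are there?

Tree built from: [4, 11, 46, 29, 5, 30, 33]
Tree (level-order array): [4, None, 11, 5, 46, None, None, 29, None, None, 30, None, 33]
Rule: An internal node has at least one child.
Per-node child counts:
  node 4: 1 child(ren)
  node 11: 2 child(ren)
  node 5: 0 child(ren)
  node 46: 1 child(ren)
  node 29: 1 child(ren)
  node 30: 1 child(ren)
  node 33: 0 child(ren)
Matching nodes: [4, 11, 46, 29, 30]
Count of internal (non-leaf) nodes: 5


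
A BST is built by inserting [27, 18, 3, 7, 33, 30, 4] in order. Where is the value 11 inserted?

Starting tree (level order): [27, 18, 33, 3, None, 30, None, None, 7, None, None, 4]
Insertion path: 27 -> 18 -> 3 -> 7
Result: insert 11 as right child of 7
Final tree (level order): [27, 18, 33, 3, None, 30, None, None, 7, None, None, 4, 11]


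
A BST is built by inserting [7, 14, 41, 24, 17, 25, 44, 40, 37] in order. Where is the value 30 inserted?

Starting tree (level order): [7, None, 14, None, 41, 24, 44, 17, 25, None, None, None, None, None, 40, 37]
Insertion path: 7 -> 14 -> 41 -> 24 -> 25 -> 40 -> 37
Result: insert 30 as left child of 37
Final tree (level order): [7, None, 14, None, 41, 24, 44, 17, 25, None, None, None, None, None, 40, 37, None, 30]


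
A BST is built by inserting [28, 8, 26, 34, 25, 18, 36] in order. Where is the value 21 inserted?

Starting tree (level order): [28, 8, 34, None, 26, None, 36, 25, None, None, None, 18]
Insertion path: 28 -> 8 -> 26 -> 25 -> 18
Result: insert 21 as right child of 18
Final tree (level order): [28, 8, 34, None, 26, None, 36, 25, None, None, None, 18, None, None, 21]


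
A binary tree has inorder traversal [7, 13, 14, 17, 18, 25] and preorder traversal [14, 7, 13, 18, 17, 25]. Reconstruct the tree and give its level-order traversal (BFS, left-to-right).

Inorder:  [7, 13, 14, 17, 18, 25]
Preorder: [14, 7, 13, 18, 17, 25]
Algorithm: preorder visits root first, so consume preorder in order;
for each root, split the current inorder slice at that value into
left-subtree inorder and right-subtree inorder, then recurse.
Recursive splits:
  root=14; inorder splits into left=[7, 13], right=[17, 18, 25]
  root=7; inorder splits into left=[], right=[13]
  root=13; inorder splits into left=[], right=[]
  root=18; inorder splits into left=[17], right=[25]
  root=17; inorder splits into left=[], right=[]
  root=25; inorder splits into left=[], right=[]
Reconstructed level-order: [14, 7, 18, 13, 17, 25]


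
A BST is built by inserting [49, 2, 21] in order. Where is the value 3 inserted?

Starting tree (level order): [49, 2, None, None, 21]
Insertion path: 49 -> 2 -> 21
Result: insert 3 as left child of 21
Final tree (level order): [49, 2, None, None, 21, 3]


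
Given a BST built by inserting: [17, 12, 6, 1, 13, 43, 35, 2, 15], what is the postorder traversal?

Tree insertion order: [17, 12, 6, 1, 13, 43, 35, 2, 15]
Tree (level-order array): [17, 12, 43, 6, 13, 35, None, 1, None, None, 15, None, None, None, 2]
Postorder traversal: [2, 1, 6, 15, 13, 12, 35, 43, 17]


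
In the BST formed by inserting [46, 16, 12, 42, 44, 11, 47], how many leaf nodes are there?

Tree built from: [46, 16, 12, 42, 44, 11, 47]
Tree (level-order array): [46, 16, 47, 12, 42, None, None, 11, None, None, 44]
Rule: A leaf has 0 children.
Per-node child counts:
  node 46: 2 child(ren)
  node 16: 2 child(ren)
  node 12: 1 child(ren)
  node 11: 0 child(ren)
  node 42: 1 child(ren)
  node 44: 0 child(ren)
  node 47: 0 child(ren)
Matching nodes: [11, 44, 47]
Count of leaf nodes: 3


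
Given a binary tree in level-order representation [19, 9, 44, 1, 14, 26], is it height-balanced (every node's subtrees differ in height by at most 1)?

Tree (level-order array): [19, 9, 44, 1, 14, 26]
Definition: a tree is height-balanced if, at every node, |h(left) - h(right)| <= 1 (empty subtree has height -1).
Bottom-up per-node check:
  node 1: h_left=-1, h_right=-1, diff=0 [OK], height=0
  node 14: h_left=-1, h_right=-1, diff=0 [OK], height=0
  node 9: h_left=0, h_right=0, diff=0 [OK], height=1
  node 26: h_left=-1, h_right=-1, diff=0 [OK], height=0
  node 44: h_left=0, h_right=-1, diff=1 [OK], height=1
  node 19: h_left=1, h_right=1, diff=0 [OK], height=2
All nodes satisfy the balance condition.
Result: Balanced


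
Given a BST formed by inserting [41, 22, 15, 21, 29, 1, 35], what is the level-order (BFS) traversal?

Tree insertion order: [41, 22, 15, 21, 29, 1, 35]
Tree (level-order array): [41, 22, None, 15, 29, 1, 21, None, 35]
BFS from the root, enqueuing left then right child of each popped node:
  queue [41] -> pop 41, enqueue [22], visited so far: [41]
  queue [22] -> pop 22, enqueue [15, 29], visited so far: [41, 22]
  queue [15, 29] -> pop 15, enqueue [1, 21], visited so far: [41, 22, 15]
  queue [29, 1, 21] -> pop 29, enqueue [35], visited so far: [41, 22, 15, 29]
  queue [1, 21, 35] -> pop 1, enqueue [none], visited so far: [41, 22, 15, 29, 1]
  queue [21, 35] -> pop 21, enqueue [none], visited so far: [41, 22, 15, 29, 1, 21]
  queue [35] -> pop 35, enqueue [none], visited so far: [41, 22, 15, 29, 1, 21, 35]
Result: [41, 22, 15, 29, 1, 21, 35]


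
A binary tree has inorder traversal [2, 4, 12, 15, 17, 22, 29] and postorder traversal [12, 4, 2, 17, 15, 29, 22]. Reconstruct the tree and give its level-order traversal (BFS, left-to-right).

Inorder:   [2, 4, 12, 15, 17, 22, 29]
Postorder: [12, 4, 2, 17, 15, 29, 22]
Algorithm: postorder visits root last, so walk postorder right-to-left;
each value is the root of the current inorder slice — split it at that
value, recurse on the right subtree first, then the left.
Recursive splits:
  root=22; inorder splits into left=[2, 4, 12, 15, 17], right=[29]
  root=29; inorder splits into left=[], right=[]
  root=15; inorder splits into left=[2, 4, 12], right=[17]
  root=17; inorder splits into left=[], right=[]
  root=2; inorder splits into left=[], right=[4, 12]
  root=4; inorder splits into left=[], right=[12]
  root=12; inorder splits into left=[], right=[]
Reconstructed level-order: [22, 15, 29, 2, 17, 4, 12]


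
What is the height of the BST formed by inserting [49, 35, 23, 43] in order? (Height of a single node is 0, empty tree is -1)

Insertion order: [49, 35, 23, 43]
Tree (level-order array): [49, 35, None, 23, 43]
Compute height bottom-up (empty subtree = -1):
  height(23) = 1 + max(-1, -1) = 0
  height(43) = 1 + max(-1, -1) = 0
  height(35) = 1 + max(0, 0) = 1
  height(49) = 1 + max(1, -1) = 2
Height = 2


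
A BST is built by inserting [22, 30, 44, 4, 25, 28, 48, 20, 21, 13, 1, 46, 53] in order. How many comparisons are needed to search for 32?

Search path for 32: 22 -> 30 -> 44
Found: False
Comparisons: 3


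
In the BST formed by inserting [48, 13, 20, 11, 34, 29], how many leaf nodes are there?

Tree built from: [48, 13, 20, 11, 34, 29]
Tree (level-order array): [48, 13, None, 11, 20, None, None, None, 34, 29]
Rule: A leaf has 0 children.
Per-node child counts:
  node 48: 1 child(ren)
  node 13: 2 child(ren)
  node 11: 0 child(ren)
  node 20: 1 child(ren)
  node 34: 1 child(ren)
  node 29: 0 child(ren)
Matching nodes: [11, 29]
Count of leaf nodes: 2


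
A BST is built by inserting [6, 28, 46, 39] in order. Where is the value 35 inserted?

Starting tree (level order): [6, None, 28, None, 46, 39]
Insertion path: 6 -> 28 -> 46 -> 39
Result: insert 35 as left child of 39
Final tree (level order): [6, None, 28, None, 46, 39, None, 35]


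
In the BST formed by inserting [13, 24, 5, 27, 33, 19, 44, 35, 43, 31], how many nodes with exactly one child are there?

Tree built from: [13, 24, 5, 27, 33, 19, 44, 35, 43, 31]
Tree (level-order array): [13, 5, 24, None, None, 19, 27, None, None, None, 33, 31, 44, None, None, 35, None, None, 43]
Rule: These are nodes with exactly 1 non-null child.
Per-node child counts:
  node 13: 2 child(ren)
  node 5: 0 child(ren)
  node 24: 2 child(ren)
  node 19: 0 child(ren)
  node 27: 1 child(ren)
  node 33: 2 child(ren)
  node 31: 0 child(ren)
  node 44: 1 child(ren)
  node 35: 1 child(ren)
  node 43: 0 child(ren)
Matching nodes: [27, 44, 35]
Count of nodes with exactly one child: 3


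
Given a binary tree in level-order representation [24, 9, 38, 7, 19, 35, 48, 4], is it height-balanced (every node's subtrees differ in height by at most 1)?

Tree (level-order array): [24, 9, 38, 7, 19, 35, 48, 4]
Definition: a tree is height-balanced if, at every node, |h(left) - h(right)| <= 1 (empty subtree has height -1).
Bottom-up per-node check:
  node 4: h_left=-1, h_right=-1, diff=0 [OK], height=0
  node 7: h_left=0, h_right=-1, diff=1 [OK], height=1
  node 19: h_left=-1, h_right=-1, diff=0 [OK], height=0
  node 9: h_left=1, h_right=0, diff=1 [OK], height=2
  node 35: h_left=-1, h_right=-1, diff=0 [OK], height=0
  node 48: h_left=-1, h_right=-1, diff=0 [OK], height=0
  node 38: h_left=0, h_right=0, diff=0 [OK], height=1
  node 24: h_left=2, h_right=1, diff=1 [OK], height=3
All nodes satisfy the balance condition.
Result: Balanced


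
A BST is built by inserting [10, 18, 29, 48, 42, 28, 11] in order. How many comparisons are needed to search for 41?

Search path for 41: 10 -> 18 -> 29 -> 48 -> 42
Found: False
Comparisons: 5
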